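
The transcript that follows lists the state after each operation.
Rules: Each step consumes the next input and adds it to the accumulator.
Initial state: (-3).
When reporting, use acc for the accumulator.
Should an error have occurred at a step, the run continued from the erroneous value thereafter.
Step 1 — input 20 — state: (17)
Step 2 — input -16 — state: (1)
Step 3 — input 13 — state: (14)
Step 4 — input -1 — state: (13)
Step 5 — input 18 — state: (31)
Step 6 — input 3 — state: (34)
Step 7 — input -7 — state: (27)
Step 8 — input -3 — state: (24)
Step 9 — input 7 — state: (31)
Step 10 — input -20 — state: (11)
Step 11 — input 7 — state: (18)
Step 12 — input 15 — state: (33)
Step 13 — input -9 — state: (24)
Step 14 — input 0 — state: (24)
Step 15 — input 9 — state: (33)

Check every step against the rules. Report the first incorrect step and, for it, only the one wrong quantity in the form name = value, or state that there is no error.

no error

Recomputing the run from the initial state:
step 1: acc = 17
step 2: acc = 1
step 3: acc = 14
step 4: acc = 13
step 5: acc = 31
step 6: acc = 34
step 7: acc = 27
step 8: acc = 24
step 9: acc = 31
step 10: acc = 11
step 11: acc = 18
step 12: acc = 33
step 13: acc = 24
step 14: acc = 24
step 15: acc = 33
This matches the transcript at every step.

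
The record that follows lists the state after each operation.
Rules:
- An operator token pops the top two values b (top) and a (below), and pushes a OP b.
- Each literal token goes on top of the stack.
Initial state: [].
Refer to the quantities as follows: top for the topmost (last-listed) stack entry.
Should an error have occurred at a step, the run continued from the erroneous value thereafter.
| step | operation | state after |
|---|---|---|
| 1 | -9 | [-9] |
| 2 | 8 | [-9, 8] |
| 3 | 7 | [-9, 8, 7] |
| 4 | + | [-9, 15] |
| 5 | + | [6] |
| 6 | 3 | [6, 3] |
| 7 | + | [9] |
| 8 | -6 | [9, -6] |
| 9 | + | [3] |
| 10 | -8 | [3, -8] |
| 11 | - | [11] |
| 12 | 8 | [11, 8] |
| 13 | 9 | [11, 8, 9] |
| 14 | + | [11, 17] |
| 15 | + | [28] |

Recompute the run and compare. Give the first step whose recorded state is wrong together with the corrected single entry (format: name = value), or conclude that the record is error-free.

no error

Recomputing the run from the initial state:
step 1: [-9]
step 2: [-9, 8]
step 3: [-9, 8, 7]
step 4: [-9, 15]
step 5: [6]
step 6: [6, 3]
step 7: [9]
step 8: [9, -6]
step 9: [3]
step 10: [3, -8]
step 11: [11]
step 12: [11, 8]
step 13: [11, 8, 9]
step 14: [11, 17]
step 15: [28]
This matches the record at every step.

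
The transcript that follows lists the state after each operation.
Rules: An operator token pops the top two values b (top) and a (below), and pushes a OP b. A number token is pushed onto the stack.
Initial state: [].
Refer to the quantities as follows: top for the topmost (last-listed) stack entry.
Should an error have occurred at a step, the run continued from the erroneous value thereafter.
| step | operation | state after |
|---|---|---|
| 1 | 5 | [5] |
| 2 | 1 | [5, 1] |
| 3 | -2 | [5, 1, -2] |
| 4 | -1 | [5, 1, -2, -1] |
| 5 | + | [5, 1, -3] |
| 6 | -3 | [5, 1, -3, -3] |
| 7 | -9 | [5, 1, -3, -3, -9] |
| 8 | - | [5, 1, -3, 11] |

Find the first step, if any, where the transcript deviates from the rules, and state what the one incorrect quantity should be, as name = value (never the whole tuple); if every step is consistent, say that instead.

step 8, top = 6

Step 1: push 5: top = 5 — same as recorded.
Step 2: push 1: top = 1 — no discrepancy.
Step 3: push -2: top = -2 — matches.
Step 4: push -1: top = -1 — checks out.
Step 5: -2 + -1 = -3 — same as recorded.
Step 6: push -3: top = -3 — in agreement.
Step 7: push -9: top = -9 — same as recorded.
Step 8: -3 - -9 = 6 — the entry is off here.
First incorrect step: 8; the correct value is top = 6.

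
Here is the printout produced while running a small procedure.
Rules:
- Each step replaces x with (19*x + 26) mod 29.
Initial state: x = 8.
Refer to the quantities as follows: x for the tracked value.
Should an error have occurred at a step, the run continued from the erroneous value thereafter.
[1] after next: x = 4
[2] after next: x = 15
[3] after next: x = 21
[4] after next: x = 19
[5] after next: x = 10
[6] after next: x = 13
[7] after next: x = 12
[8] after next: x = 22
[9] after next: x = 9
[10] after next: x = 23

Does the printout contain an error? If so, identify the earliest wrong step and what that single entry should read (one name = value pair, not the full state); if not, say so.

Step 1: x = (19*8 + 26) mod 29 = 4 — in agreement.
Step 2: x = (19*4 + 26) mod 29 = 15 — confirmed correct.
Step 3: x = (19*15 + 26) mod 29 = 21 — checks out.
Step 4: x = (19*21 + 26) mod 29 = 19 — exactly as logged.
Step 5: x = (19*19 + 26) mod 29 = 10 — confirmed correct.
Step 6: x = (19*10 + 26) mod 29 = 13 — verified.
Step 7: x = (19*13 + 26) mod 29 = 12 — matches.
Step 8: x = (19*12 + 26) mod 29 = 22 — verified.
Step 9: x = (19*22 + 26) mod 29 = 9 — in agreement.
Step 10: x = (19*9 + 26) mod 29 = 23 — no discrepancy.
No step deviates from the rules.

no error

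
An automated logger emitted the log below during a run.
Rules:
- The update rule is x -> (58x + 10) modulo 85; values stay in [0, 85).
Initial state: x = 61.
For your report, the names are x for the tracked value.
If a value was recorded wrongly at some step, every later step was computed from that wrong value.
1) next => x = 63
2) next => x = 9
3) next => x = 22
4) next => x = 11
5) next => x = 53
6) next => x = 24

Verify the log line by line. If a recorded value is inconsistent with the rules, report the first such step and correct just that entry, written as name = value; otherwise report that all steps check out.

no error

1. x = (58*61 + 10) mod 85 = 63 (same as recorded)
2. x = (58*63 + 10) mod 85 = 9 (exactly as logged)
3. x = (58*9 + 10) mod 85 = 22 (in agreement)
4. x = (58*22 + 10) mod 85 = 11 (consistent with the log)
5. x = (58*11 + 10) mod 85 = 53 (checks out)
6. x = (58*53 + 10) mod 85 = 24 (consistent with the log)
The recomputation confirms every line.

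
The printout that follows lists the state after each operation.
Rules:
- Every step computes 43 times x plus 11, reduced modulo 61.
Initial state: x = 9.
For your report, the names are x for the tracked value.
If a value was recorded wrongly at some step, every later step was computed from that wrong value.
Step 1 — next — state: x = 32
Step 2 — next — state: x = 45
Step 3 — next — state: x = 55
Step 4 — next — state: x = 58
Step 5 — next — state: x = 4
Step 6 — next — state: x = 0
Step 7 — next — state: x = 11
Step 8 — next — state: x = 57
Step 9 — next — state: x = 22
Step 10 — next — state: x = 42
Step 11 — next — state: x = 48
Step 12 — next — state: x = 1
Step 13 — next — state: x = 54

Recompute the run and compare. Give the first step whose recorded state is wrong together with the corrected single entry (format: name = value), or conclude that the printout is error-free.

step 1: x = (43*9 + 11) mod 61 = 32 -> consistent with the printout
step 2: x = (43*32 + 11) mod 61 = 45 -> no discrepancy
step 3: x = (43*45 + 11) mod 61 = 55 -> exactly as logged
step 4: x = (43*55 + 11) mod 61 = 58 -> no discrepancy
step 5: x = (43*58 + 11) mod 61 = 4 -> agrees with the printout
step 6: x = (43*4 + 11) mod 61 = 0 -> exactly as logged
step 7: x = (43*0 + 11) mod 61 = 11 -> matches
step 8: x = (43*11 + 11) mod 61 = 57 -> in agreement
step 9: x = (43*57 + 11) mod 61 = 22 -> confirmed correct
step 10: x = (43*22 + 11) mod 61 = 42 -> verified
step 11: x = (43*42 + 11) mod 61 = 48 -> agrees with the printout
step 12: x = (43*48 + 11) mod 61 = 1 -> confirmed correct
step 13: x = (43*1 + 11) mod 61 = 54 -> matches
Nothing is out of place; the run is error-free.

no error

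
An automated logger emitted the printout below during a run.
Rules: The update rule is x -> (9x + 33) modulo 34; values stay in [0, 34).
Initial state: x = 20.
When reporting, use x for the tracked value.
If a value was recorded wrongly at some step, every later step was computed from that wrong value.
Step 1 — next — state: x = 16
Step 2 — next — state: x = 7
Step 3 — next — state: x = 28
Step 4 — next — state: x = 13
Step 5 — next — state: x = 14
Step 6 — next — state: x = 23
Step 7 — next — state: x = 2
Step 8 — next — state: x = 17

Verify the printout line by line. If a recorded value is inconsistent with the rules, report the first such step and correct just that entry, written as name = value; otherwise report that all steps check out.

step 1, x = 9

1. x = (9*20 + 33) mod 34 = 9 (the printout disagrees here)
That makes step 1 the first incorrect line — x = 9 is what it should show.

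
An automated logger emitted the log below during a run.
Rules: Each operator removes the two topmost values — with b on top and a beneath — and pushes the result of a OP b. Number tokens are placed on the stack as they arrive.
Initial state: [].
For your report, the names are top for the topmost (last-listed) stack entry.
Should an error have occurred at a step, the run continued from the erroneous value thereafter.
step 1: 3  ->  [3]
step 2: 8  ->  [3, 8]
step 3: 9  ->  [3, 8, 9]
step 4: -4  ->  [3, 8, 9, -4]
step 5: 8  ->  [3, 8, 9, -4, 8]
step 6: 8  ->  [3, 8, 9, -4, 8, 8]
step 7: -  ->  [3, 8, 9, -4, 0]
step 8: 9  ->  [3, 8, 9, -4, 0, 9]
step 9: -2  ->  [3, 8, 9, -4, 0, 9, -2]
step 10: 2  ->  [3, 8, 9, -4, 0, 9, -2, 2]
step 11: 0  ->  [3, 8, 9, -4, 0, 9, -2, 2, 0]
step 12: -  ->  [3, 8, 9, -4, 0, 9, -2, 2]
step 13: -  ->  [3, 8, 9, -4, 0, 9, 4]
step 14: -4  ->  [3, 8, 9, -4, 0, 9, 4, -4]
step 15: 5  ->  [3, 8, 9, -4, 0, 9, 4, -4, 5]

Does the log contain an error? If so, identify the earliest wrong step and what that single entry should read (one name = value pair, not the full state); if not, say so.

Recomputing the run from the initial state:
step 1: [3]
step 2: [3, 8]
step 3: [3, 8, 9]
step 4: [3, 8, 9, -4]
step 5: [3, 8, 9, -4, 8]
step 6: [3, 8, 9, -4, 8, 8]
step 7: [3, 8, 9, -4, 0]
step 8: [3, 8, 9, -4, 0, 9]
step 9: [3, 8, 9, -4, 0, 9, -2]
step 10: [3, 8, 9, -4, 0, 9, -2, 2]
step 11: [3, 8, 9, -4, 0, 9, -2, 2, 0]
step 12: [3, 8, 9, -4, 0, 9, -2, 2]
step 13: [3, 8, 9, -4, 0, 9, -4]
step 14: [3, 8, 9, -4, 0, 9, -4, -4]
step 15: [3, 8, 9, -4, 0, 9, -4, -4, 5]
The first disagreement with the log is at step 13, where the value should be top = -4.

step 13, top = -4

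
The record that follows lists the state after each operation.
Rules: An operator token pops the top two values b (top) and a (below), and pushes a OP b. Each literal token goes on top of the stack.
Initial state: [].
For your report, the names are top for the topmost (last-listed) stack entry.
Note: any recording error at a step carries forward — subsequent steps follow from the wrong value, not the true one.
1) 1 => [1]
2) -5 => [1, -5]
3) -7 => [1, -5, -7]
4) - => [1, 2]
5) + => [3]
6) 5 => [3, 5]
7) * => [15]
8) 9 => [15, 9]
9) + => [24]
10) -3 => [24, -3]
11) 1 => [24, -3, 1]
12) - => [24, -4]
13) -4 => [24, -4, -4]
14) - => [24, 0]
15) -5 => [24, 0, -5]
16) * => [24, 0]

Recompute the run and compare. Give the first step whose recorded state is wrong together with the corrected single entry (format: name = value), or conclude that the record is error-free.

no error

Recomputing the run from the initial state:
step 1: [1]
step 2: [1, -5]
step 3: [1, -5, -7]
step 4: [1, 2]
step 5: [3]
step 6: [3, 5]
step 7: [15]
step 8: [15, 9]
step 9: [24]
step 10: [24, -3]
step 11: [24, -3, 1]
step 12: [24, -4]
step 13: [24, -4, -4]
step 14: [24, 0]
step 15: [24, 0, -5]
step 16: [24, 0]
This matches the record at every step.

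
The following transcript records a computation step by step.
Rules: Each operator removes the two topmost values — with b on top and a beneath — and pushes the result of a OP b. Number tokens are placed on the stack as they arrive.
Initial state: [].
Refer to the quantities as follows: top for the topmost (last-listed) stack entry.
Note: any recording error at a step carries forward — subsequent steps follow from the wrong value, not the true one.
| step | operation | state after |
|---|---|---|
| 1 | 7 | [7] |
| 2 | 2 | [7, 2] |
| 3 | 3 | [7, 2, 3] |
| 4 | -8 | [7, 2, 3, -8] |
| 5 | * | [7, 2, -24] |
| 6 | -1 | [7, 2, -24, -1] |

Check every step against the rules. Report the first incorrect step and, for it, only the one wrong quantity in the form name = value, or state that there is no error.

no error

Step 1: push 7: top = 7 — exactly as logged.
Step 2: push 2: top = 2 — confirmed correct.
Step 3: push 3: top = 3 — no discrepancy.
Step 4: push -8: top = -8 — matches.
Step 5: 3 * -8 = -24 — exactly as logged.
Step 6: push -1: top = -1 — consistent with the transcript.
The recomputation confirms every line.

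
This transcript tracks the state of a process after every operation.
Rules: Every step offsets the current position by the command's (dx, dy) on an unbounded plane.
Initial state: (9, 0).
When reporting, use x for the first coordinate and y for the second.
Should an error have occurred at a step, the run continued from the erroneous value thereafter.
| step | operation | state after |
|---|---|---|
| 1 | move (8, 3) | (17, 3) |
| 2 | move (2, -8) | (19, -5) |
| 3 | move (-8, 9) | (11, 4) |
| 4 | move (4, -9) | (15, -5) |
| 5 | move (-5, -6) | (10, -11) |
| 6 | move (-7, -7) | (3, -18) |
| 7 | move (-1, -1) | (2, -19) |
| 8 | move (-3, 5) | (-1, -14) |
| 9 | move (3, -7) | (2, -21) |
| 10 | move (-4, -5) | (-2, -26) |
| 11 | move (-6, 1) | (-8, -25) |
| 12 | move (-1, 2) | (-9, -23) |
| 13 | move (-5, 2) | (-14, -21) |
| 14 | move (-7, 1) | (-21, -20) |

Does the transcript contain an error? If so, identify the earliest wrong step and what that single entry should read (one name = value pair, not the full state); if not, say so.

step 1: x = 9 + (8) = 17, y = 0 + (3) = 3 -> agrees with the transcript
step 2: x = 17 + (2) = 19, y = 3 + (-8) = -5 -> same as recorded
step 3: x = 19 + (-8) = 11, y = -5 + (9) = 4 -> no discrepancy
step 4: x = 11 + (4) = 15, y = 4 + (-9) = -5 -> matches
step 5: x = 15 + (-5) = 10, y = -5 + (-6) = -11 -> no discrepancy
step 6: x = 10 + (-7) = 3, y = -11 + (-7) = -18 -> same as recorded
step 7: x = 3 + (-1) = 2, y = -18 + (-1) = -19 -> matches
step 8: x = 2 + (-3) = -1, y = -19 + (5) = -14 -> in agreement
step 9: x = -1 + (3) = 2, y = -14 + (-7) = -21 -> checks out
step 10: x = 2 + (-4) = -2, y = -21 + (-5) = -26 -> no discrepancy
step 11: x = -2 + (-6) = -8, y = -26 + (1) = -25 -> matches
step 12: x = -8 + (-1) = -9, y = -25 + (2) = -23 -> no discrepancy
step 13: x = -9 + (-5) = -14, y = -23 + (2) = -21 -> confirmed correct
step 14: x = -14 + (-7) = -21, y = -21 + (1) = -20 -> exactly as logged
The whole run recomputes cleanly — no discrepancies.

no error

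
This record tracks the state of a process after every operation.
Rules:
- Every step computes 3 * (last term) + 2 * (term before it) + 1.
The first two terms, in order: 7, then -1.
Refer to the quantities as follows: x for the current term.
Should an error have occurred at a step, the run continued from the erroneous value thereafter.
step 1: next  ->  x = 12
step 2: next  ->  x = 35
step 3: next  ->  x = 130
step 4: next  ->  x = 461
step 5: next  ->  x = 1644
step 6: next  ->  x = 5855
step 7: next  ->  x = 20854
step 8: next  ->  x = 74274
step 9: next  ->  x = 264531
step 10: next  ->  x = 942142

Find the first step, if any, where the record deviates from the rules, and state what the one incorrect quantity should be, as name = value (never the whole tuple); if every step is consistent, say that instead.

Step 1: x = 3*(-1) + (2)*(7) + (1) = 12 — in agreement.
Step 2: x = 3*(12) + (2)*(-1) + (1) = 35 — checks out.
Step 3: x = 3*(35) + (2)*(12) + (1) = 130 — verified.
Step 4: x = 3*(130) + (2)*(35) + (1) = 461 — verified.
Step 5: x = 3*(461) + (2)*(130) + (1) = 1644 — confirmed correct.
Step 6: x = 3*(1644) + (2)*(461) + (1) = 5855 — in agreement.
Step 7: x = 3*(5855) + (2)*(1644) + (1) = 20854 — agrees with the record.
Step 8: x = 3*(20854) + (2)*(5855) + (1) = 74273 — a discrepancy with the record.
Step 8 is the first one off; corrected, x = 74273.

step 8, x = 74273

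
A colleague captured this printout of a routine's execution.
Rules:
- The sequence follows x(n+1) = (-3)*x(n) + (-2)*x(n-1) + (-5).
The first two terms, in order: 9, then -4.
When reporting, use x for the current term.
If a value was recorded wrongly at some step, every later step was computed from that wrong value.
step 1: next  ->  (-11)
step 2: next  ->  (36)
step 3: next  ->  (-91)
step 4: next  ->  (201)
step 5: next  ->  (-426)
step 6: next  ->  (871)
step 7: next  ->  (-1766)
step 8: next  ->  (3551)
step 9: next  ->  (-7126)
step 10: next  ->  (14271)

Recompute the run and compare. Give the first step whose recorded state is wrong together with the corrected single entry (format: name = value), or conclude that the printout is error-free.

Recomputing the run from the initial state:
step 1: x = -11
step 2: x = 36
step 3: x = -91
step 4: x = 196
step 5: x = -411
step 6: x = 836
step 7: x = -1691
step 8: x = 3396
step 9: x = -6811
step 10: x = 13636
The first disagreement with the printout is at step 4, where the value should be x = 196.

step 4, x = 196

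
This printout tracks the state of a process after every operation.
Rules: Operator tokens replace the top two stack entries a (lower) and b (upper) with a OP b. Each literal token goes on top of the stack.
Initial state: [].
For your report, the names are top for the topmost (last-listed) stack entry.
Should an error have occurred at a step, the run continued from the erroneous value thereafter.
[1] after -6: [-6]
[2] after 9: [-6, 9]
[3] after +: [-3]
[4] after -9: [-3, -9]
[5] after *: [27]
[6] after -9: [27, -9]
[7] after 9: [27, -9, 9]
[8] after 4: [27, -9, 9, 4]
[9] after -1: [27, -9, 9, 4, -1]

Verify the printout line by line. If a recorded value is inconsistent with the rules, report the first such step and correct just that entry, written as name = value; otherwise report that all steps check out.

Step 1: push -6: top = -6 — consistent with the printout.
Step 2: push 9: top = 9 — no discrepancy.
Step 3: -6 + 9 = 3 — the recorded entry deviates here.
The audit stops at step 3: the recorded entry is wrong and should be top = 3.

step 3, top = 3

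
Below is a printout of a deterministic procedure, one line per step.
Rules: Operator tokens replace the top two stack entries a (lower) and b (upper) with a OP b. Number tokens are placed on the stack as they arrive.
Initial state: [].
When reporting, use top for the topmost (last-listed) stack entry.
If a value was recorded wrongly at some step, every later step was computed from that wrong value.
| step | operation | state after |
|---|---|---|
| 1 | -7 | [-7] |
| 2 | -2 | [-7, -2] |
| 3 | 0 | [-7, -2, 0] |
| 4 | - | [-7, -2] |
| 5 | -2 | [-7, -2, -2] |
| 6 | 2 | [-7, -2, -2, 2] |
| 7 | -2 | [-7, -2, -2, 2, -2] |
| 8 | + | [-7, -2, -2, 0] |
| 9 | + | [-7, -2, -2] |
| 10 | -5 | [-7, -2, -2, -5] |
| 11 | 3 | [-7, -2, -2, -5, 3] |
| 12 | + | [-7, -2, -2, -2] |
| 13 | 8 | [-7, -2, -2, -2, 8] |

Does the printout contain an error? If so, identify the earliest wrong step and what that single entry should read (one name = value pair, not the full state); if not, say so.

Recomputing the run from the initial state:
step 1: [-7]
step 2: [-7, -2]
step 3: [-7, -2, 0]
step 4: [-7, -2]
step 5: [-7, -2, -2]
step 6: [-7, -2, -2, 2]
step 7: [-7, -2, -2, 2, -2]
step 8: [-7, -2, -2, 0]
step 9: [-7, -2, -2]
step 10: [-7, -2, -2, -5]
step 11: [-7, -2, -2, -5, 3]
step 12: [-7, -2, -2, -2]
step 13: [-7, -2, -2, -2, 8]
This matches the printout at every step.

no error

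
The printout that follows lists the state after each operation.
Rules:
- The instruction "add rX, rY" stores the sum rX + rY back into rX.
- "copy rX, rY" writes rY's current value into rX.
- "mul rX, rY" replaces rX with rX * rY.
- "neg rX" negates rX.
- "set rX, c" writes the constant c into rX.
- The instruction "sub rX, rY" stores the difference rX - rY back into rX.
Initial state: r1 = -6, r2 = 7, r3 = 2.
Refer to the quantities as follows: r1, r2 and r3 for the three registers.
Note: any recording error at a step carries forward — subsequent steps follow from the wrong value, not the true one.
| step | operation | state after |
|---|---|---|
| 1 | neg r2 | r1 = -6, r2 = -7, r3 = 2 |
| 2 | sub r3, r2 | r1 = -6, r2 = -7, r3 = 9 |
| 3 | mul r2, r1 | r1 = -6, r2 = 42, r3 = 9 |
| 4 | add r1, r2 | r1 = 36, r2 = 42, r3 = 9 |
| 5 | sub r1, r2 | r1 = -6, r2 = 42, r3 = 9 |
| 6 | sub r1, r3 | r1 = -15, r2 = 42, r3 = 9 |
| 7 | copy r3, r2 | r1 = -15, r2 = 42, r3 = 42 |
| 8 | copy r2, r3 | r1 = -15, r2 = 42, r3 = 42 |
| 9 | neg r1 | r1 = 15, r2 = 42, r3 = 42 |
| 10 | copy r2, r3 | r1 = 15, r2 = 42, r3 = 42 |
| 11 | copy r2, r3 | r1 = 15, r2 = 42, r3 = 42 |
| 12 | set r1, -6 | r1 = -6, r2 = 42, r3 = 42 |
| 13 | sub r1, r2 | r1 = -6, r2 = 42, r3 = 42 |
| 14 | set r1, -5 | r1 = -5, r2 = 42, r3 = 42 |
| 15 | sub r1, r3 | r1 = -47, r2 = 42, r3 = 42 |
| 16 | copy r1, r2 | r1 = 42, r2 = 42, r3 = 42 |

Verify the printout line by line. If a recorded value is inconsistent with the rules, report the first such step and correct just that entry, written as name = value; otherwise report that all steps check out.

1. r2 = -(7) = -7 (agrees with the printout)
2. r3 = 2 - -7 = 9 (confirmed correct)
3. r2 = -7 * -6 = 42 (consistent with the printout)
4. r1 = -6 + 42 = 36 (same as recorded)
5. r1 = 36 - 42 = -6 (same as recorded)
6. r1 = -6 - 9 = -15 (checks out)
7. r3 = 42 (verified)
8. r2 = 42 (exactly as logged)
9. r1 = -(-15) = 15 (agrees with the printout)
10. r2 = 42 (confirmed correct)
11. r2 = 42 (confirmed correct)
12. r1 = -6 (agrees with the printout)
13. r1 = -6 - 42 = -48 (not what was recorded)
The audit stops at step 13: the recorded entry is wrong and should be r1 = -48.

step 13, r1 = -48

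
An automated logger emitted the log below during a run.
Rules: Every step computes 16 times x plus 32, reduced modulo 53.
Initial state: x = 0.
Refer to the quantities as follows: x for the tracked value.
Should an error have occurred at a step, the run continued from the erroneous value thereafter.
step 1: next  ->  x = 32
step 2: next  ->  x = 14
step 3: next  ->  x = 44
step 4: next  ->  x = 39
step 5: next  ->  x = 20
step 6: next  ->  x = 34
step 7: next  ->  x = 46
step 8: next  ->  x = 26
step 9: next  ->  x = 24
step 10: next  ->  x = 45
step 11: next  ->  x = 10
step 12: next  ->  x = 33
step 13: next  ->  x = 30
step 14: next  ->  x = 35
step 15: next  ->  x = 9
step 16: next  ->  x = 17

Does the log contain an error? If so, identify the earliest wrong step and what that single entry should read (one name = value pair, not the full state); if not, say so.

step 4, x = 47

step 1: x = (16*0 + 32) mod 53 = 32 -> matches
step 2: x = (16*32 + 32) mod 53 = 14 -> same as recorded
step 3: x = (16*14 + 32) mod 53 = 44 -> exactly as logged
step 4: x = (16*44 + 32) mod 53 = 47 -> first mismatch against the log
Conclusion: step 4 carries the first error; the entry should be x = 47.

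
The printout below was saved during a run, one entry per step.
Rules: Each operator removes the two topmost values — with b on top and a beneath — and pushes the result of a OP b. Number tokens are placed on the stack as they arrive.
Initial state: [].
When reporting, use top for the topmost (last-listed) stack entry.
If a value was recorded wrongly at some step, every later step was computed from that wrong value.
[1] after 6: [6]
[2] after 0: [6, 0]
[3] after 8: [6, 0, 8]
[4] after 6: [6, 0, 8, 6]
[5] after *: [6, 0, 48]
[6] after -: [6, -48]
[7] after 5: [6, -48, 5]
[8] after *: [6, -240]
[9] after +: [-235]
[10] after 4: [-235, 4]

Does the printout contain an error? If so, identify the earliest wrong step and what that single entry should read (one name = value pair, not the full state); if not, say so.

1. push 6: top = 6 (consistent with the printout)
2. push 0: top = 0 (no discrepancy)
3. push 8: top = 8 (consistent with the printout)
4. push 6: top = 6 (agrees with the printout)
5. 8 * 6 = 48 (matches)
6. 0 - 48 = -48 (matches)
7. push 5: top = 5 (agrees with the printout)
8. -48 * 5 = -240 (agrees with the printout)
9. 6 + -240 = -234 (the recorded entry deviates here)
That makes step 9 the first incorrect line — top = -234 is what it should show.

step 9, top = -234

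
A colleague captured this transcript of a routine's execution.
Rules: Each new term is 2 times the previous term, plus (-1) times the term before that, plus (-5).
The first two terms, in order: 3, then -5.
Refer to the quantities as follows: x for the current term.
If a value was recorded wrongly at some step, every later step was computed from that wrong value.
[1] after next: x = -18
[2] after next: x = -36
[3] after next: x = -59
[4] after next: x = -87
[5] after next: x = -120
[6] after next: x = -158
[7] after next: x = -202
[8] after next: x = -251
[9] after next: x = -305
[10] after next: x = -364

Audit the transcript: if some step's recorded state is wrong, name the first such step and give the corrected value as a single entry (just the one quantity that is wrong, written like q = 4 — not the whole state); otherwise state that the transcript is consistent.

Recomputing the run from the initial state:
step 1: x = -18
step 2: x = -36
step 3: x = -59
step 4: x = -87
step 5: x = -120
step 6: x = -158
step 7: x = -201
step 8: x = -249
step 9: x = -302
step 10: x = -360
The first disagreement with the transcript is at step 7, where the value should be x = -201.

step 7, x = -201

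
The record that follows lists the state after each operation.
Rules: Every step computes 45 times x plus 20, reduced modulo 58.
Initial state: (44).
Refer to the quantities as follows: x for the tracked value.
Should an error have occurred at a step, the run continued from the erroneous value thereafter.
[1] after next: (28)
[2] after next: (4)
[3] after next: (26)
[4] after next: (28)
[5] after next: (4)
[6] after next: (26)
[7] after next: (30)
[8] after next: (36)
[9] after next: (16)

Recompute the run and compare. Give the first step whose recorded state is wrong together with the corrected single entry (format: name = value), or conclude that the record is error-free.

step 4, x = 30

step 1: x = (45*44 + 20) mod 58 = 28 -> in agreement
step 2: x = (45*28 + 20) mod 58 = 4 -> no discrepancy
step 3: x = (45*4 + 20) mod 58 = 26 -> verified
step 4: x = (45*26 + 20) mod 58 = 30 -> a discrepancy with the record
The earliest wrong entry is at step 4: it should read x = 30.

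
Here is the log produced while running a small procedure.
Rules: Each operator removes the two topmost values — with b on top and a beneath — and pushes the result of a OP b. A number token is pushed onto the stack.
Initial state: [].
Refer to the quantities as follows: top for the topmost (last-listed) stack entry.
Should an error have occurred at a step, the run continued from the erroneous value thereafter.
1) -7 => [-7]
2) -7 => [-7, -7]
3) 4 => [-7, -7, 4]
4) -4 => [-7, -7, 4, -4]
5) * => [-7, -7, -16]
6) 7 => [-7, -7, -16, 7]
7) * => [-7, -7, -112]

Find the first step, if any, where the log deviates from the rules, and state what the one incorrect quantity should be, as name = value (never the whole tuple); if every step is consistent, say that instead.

Recomputing the run from the initial state:
step 1: [-7]
step 2: [-7, -7]
step 3: [-7, -7, 4]
step 4: [-7, -7, 4, -4]
step 5: [-7, -7, -16]
step 6: [-7, -7, -16, 7]
step 7: [-7, -7, -112]
This matches the log at every step.

no error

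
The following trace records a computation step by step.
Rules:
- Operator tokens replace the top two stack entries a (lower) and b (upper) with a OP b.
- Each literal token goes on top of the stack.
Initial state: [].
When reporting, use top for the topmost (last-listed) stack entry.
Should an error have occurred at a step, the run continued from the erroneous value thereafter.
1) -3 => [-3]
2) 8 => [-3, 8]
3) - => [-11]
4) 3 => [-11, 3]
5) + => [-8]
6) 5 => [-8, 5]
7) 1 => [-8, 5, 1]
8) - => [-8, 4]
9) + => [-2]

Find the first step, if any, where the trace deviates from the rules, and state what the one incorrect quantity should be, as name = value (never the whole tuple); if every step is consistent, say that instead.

1. push -3: top = -3 (agrees with the trace)
2. push 8: top = 8 (confirmed correct)
3. -3 - 8 = -11 (exactly as logged)
4. push 3: top = 3 (verified)
5. -11 + 3 = -8 (checks out)
6. push 5: top = 5 (matches)
7. push 1: top = 1 (no discrepancy)
8. 5 - 1 = 4 (agrees with the trace)
9. -8 + 4 = -4 (the recorded entry deviates here)
So the first discrepancy is step 9, where the right value is top = -4.

step 9, top = -4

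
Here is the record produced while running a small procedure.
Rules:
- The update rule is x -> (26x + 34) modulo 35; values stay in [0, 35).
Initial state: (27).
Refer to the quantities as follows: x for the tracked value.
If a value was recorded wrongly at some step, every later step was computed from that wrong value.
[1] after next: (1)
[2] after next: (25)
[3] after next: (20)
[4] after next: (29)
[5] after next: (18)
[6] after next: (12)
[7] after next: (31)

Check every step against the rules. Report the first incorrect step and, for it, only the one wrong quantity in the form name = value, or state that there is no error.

1. x = (26*27 + 34) mod 35 = 1 (confirmed correct)
2. x = (26*1 + 34) mod 35 = 25 (matches)
3. x = (26*25 + 34) mod 35 = 19 (a discrepancy with the record)
Conclusion: step 3 carries the first error; the entry should be x = 19.

step 3, x = 19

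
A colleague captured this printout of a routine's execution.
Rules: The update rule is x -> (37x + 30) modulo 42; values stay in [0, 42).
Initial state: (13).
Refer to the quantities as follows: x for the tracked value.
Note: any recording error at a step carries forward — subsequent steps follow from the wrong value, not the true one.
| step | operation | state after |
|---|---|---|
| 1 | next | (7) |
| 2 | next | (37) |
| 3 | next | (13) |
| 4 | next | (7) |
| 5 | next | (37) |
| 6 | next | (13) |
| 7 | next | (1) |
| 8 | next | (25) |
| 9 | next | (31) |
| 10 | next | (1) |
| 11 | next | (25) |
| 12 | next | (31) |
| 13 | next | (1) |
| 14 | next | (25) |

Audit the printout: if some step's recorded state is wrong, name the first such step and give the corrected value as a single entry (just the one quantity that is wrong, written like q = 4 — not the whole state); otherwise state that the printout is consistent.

step 7, x = 7

Recomputing the run from the initial state:
step 1: x = 7
step 2: x = 37
step 3: x = 13
step 4: x = 7
step 5: x = 37
step 6: x = 13
step 7: x = 7
step 8: x = 37
step 9: x = 13
step 10: x = 7
step 11: x = 37
step 12: x = 13
step 13: x = 7
step 14: x = 37
The first disagreement with the printout is at step 7, where the value should be x = 7.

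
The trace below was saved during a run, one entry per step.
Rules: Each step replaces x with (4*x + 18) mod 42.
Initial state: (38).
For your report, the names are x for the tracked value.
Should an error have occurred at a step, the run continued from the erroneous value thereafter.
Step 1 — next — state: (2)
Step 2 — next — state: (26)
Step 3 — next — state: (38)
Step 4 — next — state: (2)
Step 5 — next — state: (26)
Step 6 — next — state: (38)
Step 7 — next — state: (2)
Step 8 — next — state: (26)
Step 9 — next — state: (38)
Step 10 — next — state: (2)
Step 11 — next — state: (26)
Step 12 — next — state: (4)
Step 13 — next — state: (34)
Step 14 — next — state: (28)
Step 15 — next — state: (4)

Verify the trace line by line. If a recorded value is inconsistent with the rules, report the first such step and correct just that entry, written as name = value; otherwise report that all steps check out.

step 12, x = 38

Recomputing the run from the initial state:
step 1: x = 2
step 2: x = 26
step 3: x = 38
step 4: x = 2
step 5: x = 26
step 6: x = 38
step 7: x = 2
step 8: x = 26
step 9: x = 38
step 10: x = 2
step 11: x = 26
step 12: x = 38
step 13: x = 2
step 14: x = 26
step 15: x = 38
The first disagreement with the trace is at step 12, where the value should be x = 38.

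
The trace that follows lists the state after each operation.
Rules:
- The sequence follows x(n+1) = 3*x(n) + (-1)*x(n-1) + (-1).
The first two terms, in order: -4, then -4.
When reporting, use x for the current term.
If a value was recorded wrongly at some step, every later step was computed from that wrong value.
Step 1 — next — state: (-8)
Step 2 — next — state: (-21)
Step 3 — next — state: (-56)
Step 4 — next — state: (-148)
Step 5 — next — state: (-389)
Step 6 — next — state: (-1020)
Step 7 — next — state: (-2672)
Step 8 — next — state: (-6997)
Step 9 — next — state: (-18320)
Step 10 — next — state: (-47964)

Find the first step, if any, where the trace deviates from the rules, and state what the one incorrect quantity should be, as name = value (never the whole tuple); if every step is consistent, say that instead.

step 1, x = -9

Recomputing the run from the initial state:
step 1: x = -9
step 2: x = -24
step 3: x = -64
step 4: x = -169
step 5: x = -444
step 6: x = -1164
step 7: x = -3049
step 8: x = -7984
step 9: x = -20904
step 10: x = -54729
The first disagreement with the trace is at step 1, where the value should be x = -9.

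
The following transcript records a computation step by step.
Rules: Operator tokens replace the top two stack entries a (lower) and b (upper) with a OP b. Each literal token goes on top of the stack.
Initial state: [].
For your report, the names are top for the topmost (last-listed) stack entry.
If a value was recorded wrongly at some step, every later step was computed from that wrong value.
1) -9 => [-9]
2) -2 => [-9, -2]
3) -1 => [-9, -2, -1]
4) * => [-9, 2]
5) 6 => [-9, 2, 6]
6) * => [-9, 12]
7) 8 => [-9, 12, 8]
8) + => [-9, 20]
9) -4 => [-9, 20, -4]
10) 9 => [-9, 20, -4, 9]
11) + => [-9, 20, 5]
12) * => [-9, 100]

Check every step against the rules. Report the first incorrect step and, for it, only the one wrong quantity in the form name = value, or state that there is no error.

no error

1. push -9: top = -9 (same as recorded)
2. push -2: top = -2 (verified)
3. push -1: top = -1 (same as recorded)
4. -2 * -1 = 2 (agrees with the transcript)
5. push 6: top = 6 (verified)
6. 2 * 6 = 12 (in agreement)
7. push 8: top = 8 (agrees with the transcript)
8. 12 + 8 = 20 (checks out)
9. push -4: top = -4 (confirmed correct)
10. push 9: top = 9 (confirmed correct)
11. -4 + 9 = 5 (confirmed correct)
12. 20 * 5 = 100 (no discrepancy)
Each recorded entry agrees with the recomputation.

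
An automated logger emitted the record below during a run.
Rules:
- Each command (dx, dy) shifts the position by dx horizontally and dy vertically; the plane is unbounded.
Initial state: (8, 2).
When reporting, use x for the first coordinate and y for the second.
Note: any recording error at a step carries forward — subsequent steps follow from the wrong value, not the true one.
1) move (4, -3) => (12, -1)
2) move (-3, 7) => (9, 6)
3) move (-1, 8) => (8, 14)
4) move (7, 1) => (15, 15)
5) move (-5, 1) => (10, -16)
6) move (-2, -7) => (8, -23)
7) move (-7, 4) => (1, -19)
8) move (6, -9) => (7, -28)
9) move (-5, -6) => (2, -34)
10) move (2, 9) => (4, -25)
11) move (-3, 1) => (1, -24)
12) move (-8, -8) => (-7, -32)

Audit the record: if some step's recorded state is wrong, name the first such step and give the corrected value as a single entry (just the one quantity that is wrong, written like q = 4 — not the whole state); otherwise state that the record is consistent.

step 5, y = 16

1. x = 8 + (4) = 12, y = 2 + (-3) = -1 (checks out)
2. x = 12 + (-3) = 9, y = -1 + (7) = 6 (checks out)
3. x = 9 + (-1) = 8, y = 6 + (8) = 14 (exactly as logged)
4. x = 8 + (7) = 15, y = 14 + (1) = 15 (same as recorded)
5. x = 15 + (-5) = 10, y = 15 + (1) = 16 (the recorded entry deviates here)
That makes step 5 the first incorrect line — y = 16 is what it should show.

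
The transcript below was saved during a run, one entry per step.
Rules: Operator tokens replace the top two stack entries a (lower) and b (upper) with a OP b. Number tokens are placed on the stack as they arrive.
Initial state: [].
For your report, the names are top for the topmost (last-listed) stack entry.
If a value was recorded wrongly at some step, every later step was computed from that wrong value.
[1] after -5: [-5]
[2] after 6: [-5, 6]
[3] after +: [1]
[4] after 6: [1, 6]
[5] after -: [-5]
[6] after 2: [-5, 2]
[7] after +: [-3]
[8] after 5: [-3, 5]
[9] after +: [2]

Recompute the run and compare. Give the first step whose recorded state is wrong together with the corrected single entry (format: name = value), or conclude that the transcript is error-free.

no error

Step 1: push -5: top = -5 — agrees with the transcript.
Step 2: push 6: top = 6 — checks out.
Step 3: -5 + 6 = 1 — matches.
Step 4: push 6: top = 6 — exactly as logged.
Step 5: 1 - 6 = -5 — no discrepancy.
Step 6: push 2: top = 2 — same as recorded.
Step 7: -5 + 2 = -3 — consistent with the transcript.
Step 8: push 5: top = 5 — confirmed correct.
Step 9: -3 + 5 = 2 — checks out.
All steps check out; nothing to correct.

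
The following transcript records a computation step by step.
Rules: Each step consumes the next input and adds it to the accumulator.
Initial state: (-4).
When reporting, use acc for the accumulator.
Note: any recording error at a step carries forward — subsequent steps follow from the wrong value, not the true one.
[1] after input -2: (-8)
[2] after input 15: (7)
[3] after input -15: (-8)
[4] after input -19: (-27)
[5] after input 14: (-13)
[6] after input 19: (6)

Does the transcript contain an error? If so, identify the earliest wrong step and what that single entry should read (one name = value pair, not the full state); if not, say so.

step 1, acc = -6

step 1: acc = -4 + -2 = -6 -> not what was recorded
First deviation found at step 1; the corrected entry is acc = -6.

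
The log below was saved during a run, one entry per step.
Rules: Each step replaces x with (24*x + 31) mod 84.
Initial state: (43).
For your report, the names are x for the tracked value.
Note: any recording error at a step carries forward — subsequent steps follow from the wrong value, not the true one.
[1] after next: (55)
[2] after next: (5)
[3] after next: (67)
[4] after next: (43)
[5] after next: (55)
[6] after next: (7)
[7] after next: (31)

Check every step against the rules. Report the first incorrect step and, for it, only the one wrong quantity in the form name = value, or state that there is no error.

Recomputing the run from the initial state:
step 1: x = 55
step 2: x = 7
step 3: x = 31
step 4: x = 19
step 5: x = 67
step 6: x = 43
step 7: x = 55
The first disagreement with the log is at step 2, where the value should be x = 7.

step 2, x = 7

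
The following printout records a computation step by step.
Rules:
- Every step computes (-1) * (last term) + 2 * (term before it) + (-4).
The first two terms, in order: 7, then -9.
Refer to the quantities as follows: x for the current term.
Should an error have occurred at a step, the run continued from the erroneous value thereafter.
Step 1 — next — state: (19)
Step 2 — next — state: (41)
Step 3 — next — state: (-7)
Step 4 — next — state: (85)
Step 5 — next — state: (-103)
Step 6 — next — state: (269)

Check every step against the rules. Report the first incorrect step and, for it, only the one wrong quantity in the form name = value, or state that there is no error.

step 1: x = -1*(-9) + (2)*(7) + (-4) = 19 -> agrees with the printout
step 2: x = -1*(19) + (2)*(-9) + (-4) = -41 -> the printout has a different value
First incorrect step: 2; the correct value is x = -41.

step 2, x = -41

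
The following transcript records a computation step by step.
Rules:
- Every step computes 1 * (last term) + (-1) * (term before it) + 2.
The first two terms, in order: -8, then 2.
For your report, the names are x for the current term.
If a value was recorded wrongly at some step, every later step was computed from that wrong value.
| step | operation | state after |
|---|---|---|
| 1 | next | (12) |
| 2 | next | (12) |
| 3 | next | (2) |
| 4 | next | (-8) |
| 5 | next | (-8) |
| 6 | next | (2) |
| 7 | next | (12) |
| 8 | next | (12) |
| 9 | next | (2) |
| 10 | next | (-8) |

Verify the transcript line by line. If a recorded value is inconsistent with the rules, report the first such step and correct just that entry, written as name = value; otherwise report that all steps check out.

Recomputing the run from the initial state:
step 1: x = 12
step 2: x = 12
step 3: x = 2
step 4: x = -8
step 5: x = -8
step 6: x = 2
step 7: x = 12
step 8: x = 12
step 9: x = 2
step 10: x = -8
This matches the transcript at every step.

no error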